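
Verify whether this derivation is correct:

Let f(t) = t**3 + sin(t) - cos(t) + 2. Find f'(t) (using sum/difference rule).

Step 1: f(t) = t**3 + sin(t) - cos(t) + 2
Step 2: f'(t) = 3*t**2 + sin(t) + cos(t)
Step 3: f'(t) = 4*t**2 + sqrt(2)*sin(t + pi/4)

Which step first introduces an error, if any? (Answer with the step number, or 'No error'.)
Step 3

Step 3 is incorrect due to a wrong coefficient.
The step shows: 4*t**2 + sqrt(2)*sin(t + pi/4)
The correct value should be: 3*t**2 + sqrt(2)*sin(t + pi/4)

Explanation: The coefficient 3 was incorrectly written as 4: the term 3*t**2 was incorrectly written as 4*t**2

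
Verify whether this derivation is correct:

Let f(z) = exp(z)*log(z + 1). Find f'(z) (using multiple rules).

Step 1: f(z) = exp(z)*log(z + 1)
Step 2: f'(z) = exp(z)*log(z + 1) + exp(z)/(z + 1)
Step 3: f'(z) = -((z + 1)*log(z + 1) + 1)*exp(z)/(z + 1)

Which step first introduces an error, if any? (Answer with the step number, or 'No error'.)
Step 3

Step 3 is incorrect due to a sign flip.
The step shows: -((z + 1)*log(z + 1) + 1)*exp(z)/(z + 1)
The correct value should be: ((z + 1)*log(z + 1) + 1)*exp(z)/(z + 1)

Explanation: The sign of the whole expression was flipped: the term ((z + 1)*log(z + 1) + 1)*exp(z)/(z + 1) was incorrectly written as -((z + 1)*log(z + 1) + 1)*exp(z)/(z + 1)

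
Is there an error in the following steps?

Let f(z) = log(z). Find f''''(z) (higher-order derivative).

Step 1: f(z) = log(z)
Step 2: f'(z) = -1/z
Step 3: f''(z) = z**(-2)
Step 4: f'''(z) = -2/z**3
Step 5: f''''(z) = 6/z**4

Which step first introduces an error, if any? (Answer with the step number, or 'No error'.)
Step 2

Step 2 is incorrect due to a sign flip.
The step shows: -1/z
The correct value should be: 1/z

Explanation: The sign of the whole expression was flipped: the term 1/z was incorrectly written as -1/z
The later steps are derived from this incorrect expression, so the error originates in Step 2.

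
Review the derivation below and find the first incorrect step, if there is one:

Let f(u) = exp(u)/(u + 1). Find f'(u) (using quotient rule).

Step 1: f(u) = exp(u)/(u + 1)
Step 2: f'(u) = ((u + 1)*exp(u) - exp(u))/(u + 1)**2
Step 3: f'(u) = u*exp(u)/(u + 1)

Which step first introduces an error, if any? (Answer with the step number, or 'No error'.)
Step 3

Step 3 is incorrect due to a wrong exponent.
The step shows: u*exp(u)/(u + 1)
The correct value should be: u*exp(u)/(u + 1)**2

Explanation: The exponent -2 on u + 1 was incorrectly written as -1: the term u*exp(u)/(u + 1)**2 was incorrectly written as u*exp(u)/(u + 1)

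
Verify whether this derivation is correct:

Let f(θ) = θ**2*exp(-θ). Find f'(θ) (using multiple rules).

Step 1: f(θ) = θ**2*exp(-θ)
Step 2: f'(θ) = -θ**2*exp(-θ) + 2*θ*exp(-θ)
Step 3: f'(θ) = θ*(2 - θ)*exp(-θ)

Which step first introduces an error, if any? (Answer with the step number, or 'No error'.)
No error

All steps in this derivation are correct.
The final answer f'(θ) = θ*(2 - θ)*exp(-θ) is valid.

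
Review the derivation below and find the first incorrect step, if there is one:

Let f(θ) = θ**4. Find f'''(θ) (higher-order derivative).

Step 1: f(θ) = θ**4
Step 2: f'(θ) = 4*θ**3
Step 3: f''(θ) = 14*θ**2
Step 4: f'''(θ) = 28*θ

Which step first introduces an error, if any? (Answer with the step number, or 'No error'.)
Step 3

Step 3 is incorrect due to a wrong coefficient.
The step shows: 14*θ**2
The correct value should be: 12*θ**2

Explanation: The coefficient 12 was incorrectly written as 14: the term 12*θ**2 was incorrectly written as 14*θ**2
The later steps are derived from this incorrect expression, so the error originates in Step 3.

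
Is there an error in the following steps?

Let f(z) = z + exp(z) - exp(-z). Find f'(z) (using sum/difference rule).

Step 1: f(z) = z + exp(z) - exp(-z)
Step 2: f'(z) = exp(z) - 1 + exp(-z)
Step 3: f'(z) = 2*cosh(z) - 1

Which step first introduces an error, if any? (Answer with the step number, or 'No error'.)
Step 2

Step 2 is incorrect due to a sign flip.
The step shows: exp(z) - 1 + exp(-z)
The correct value should be: exp(z) + 1 + exp(-z)

Explanation: The sign of one term was flipped: the term 1 was incorrectly written as -1
The later steps are derived from this incorrect expression, so the error originates in Step 2.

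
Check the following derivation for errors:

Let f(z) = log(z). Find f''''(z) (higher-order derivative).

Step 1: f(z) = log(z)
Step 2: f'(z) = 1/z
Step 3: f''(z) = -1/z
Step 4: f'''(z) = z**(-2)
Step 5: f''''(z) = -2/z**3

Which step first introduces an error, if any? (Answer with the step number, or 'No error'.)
Step 3

Step 3 is incorrect due to a wrong exponent.
The step shows: -1/z
The correct value should be: -1/z**2

Explanation: The exponent -2 on z was incorrectly written as -1: the term -1/z**2 was incorrectly written as -1/z
The later steps are derived from this incorrect expression, so the error originates in Step 3.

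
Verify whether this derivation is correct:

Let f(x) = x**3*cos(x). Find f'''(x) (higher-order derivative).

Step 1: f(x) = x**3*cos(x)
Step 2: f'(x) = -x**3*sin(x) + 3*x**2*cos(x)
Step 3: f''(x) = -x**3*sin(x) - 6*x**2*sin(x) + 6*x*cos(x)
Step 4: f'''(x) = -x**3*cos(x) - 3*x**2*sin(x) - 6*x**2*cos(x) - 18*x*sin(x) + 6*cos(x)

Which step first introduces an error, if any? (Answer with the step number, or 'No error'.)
Step 3

Step 3 is incorrect due to a wrong trig function.
The step shows: -x**3*sin(x) - 6*x**2*sin(x) + 6*x*cos(x)
The correct value should be: -x**3*cos(x) - 6*x**2*sin(x) + 6*x*cos(x)

Explanation: cos(x) was incorrectly written as sin(x): the term -x**3*cos(x) was incorrectly written as -x**3*sin(x)
The later steps are derived from this incorrect expression, so the error originates in Step 3.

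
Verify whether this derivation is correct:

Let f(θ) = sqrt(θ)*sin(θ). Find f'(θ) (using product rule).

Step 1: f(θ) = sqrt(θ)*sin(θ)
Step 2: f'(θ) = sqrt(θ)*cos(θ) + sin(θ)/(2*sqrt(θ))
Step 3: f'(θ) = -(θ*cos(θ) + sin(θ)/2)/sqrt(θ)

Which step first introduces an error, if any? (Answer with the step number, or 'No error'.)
Step 3

Step 3 is incorrect due to a sign flip.
The step shows: -(θ*cos(θ) + sin(θ)/2)/sqrt(θ)
The correct value should be: (θ*cos(θ) + sin(θ)/2)/sqrt(θ)

Explanation: The sign of the whole expression was flipped: the term (θ*cos(θ) + sin(θ)/2)/sqrt(θ) was incorrectly written as -(θ*cos(θ) + sin(θ)/2)/sqrt(θ)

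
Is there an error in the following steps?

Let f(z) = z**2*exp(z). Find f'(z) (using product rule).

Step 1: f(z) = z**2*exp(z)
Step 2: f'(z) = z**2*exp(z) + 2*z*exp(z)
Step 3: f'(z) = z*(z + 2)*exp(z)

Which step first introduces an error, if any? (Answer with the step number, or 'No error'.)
No error

All steps in this derivation are correct.
The final answer f'(z) = z*(z + 2)*exp(z) is valid.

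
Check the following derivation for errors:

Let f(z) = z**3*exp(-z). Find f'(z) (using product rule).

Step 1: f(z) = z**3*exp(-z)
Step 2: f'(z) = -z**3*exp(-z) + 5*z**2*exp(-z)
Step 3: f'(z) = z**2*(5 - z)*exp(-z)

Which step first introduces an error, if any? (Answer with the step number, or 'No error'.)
Step 2

Step 2 is incorrect due to a wrong coefficient.
The step shows: -z**3*exp(-z) + 5*z**2*exp(-z)
The correct value should be: -z**3*exp(-z) + 3*z**2*exp(-z)

Explanation: The coefficient 3 was incorrectly written as 5: the term 3*z**2*exp(-z) was incorrectly written as 5*z**2*exp(-z)
The later steps are derived from this incorrect expression, so the error originates in Step 2.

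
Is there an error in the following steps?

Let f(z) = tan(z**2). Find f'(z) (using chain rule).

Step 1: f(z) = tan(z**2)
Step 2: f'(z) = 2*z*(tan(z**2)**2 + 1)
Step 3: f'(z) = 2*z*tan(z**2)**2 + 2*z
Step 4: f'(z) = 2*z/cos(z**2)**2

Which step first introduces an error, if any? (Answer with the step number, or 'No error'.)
No error

All steps in this derivation are correct.
The final answer f'(z) = 2*z/cos(z**2)**2 is valid.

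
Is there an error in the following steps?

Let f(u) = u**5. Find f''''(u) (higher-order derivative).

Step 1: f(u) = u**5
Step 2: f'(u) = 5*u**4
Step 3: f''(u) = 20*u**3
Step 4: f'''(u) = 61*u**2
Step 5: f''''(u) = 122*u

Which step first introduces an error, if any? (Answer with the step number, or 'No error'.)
Step 4

Step 4 is incorrect due to a wrong coefficient.
The step shows: 61*u**2
The correct value should be: 60*u**2

Explanation: The coefficient 60 was incorrectly written as 61: the term 60*u**2 was incorrectly written as 61*u**2
The later steps are derived from this incorrect expression, so the error originates in Step 4.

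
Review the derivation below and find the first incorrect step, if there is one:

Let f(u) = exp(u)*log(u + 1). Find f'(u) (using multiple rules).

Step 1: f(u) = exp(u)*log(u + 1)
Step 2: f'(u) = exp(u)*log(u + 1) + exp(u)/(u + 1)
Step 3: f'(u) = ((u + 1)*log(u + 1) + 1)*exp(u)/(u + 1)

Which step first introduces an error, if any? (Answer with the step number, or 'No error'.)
No error

All steps in this derivation are correct.
The final answer f'(u) = ((u + 1)*log(u + 1) + 1)*exp(u)/(u + 1) is valid.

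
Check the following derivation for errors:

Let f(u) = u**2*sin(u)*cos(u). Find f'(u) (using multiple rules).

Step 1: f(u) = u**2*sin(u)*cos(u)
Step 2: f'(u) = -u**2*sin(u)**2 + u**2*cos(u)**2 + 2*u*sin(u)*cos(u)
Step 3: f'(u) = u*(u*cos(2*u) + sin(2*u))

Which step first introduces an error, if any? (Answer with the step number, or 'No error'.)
No error

All steps in this derivation are correct.
The final answer f'(u) = u*(u*cos(2*u) + sin(2*u)) is valid.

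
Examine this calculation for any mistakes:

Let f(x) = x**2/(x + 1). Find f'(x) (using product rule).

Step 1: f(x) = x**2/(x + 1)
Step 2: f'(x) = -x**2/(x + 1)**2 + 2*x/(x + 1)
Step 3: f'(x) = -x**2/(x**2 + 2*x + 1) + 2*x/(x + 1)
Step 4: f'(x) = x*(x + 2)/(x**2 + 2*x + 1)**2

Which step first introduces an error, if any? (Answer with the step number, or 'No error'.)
Step 4

Step 4 is incorrect due to a wrong exponent.
The step shows: x*(x + 2)/(x**2 + 2*x + 1)**2
The correct value should be: x*(x + 2)/(x**2 + 2*x + 1)

Explanation: The exponent -1 on x**2 + 2*x + 1 was incorrectly written as -2: the term x*(x + 2)/(x**2 + 2*x + 1) was incorrectly written as x*(x + 2)/(x**2 + 2*x + 1)**2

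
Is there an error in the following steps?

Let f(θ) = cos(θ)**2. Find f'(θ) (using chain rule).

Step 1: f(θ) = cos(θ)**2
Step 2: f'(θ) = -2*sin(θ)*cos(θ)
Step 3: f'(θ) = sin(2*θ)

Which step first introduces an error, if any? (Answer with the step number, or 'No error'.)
Step 3

Step 3 is incorrect due to a sign flip.
The step shows: sin(2*θ)
The correct value should be: -sin(2*θ)

Explanation: The sign of the whole expression was flipped: the term -sin(2*θ) was incorrectly written as sin(2*θ)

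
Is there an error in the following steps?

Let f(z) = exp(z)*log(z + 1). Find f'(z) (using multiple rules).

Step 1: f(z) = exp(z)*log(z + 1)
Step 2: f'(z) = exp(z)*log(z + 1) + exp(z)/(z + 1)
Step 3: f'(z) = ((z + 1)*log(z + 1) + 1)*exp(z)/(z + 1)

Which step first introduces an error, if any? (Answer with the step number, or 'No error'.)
No error

All steps in this derivation are correct.
The final answer f'(z) = ((z + 1)*log(z + 1) + 1)*exp(z)/(z + 1) is valid.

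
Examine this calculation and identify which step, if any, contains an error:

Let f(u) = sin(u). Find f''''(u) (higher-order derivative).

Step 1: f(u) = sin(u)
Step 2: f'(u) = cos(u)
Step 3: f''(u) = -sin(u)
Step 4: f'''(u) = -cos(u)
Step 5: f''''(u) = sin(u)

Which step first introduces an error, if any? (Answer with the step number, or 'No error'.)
No error

All steps in this derivation are correct.
The final answer f''''(u) = sin(u) is valid.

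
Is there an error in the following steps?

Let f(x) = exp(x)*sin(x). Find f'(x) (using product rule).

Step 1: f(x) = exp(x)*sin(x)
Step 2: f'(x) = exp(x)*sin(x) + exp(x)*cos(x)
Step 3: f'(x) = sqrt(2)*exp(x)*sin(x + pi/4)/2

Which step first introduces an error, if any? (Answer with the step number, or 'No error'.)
Step 3

Step 3 is incorrect due to a wrong exponent.
The step shows: sqrt(2)*exp(x)*sin(x + pi/4)/2
The correct value should be: sqrt(2)*exp(x)*sin(x + pi/4)

Explanation: The exponent 1/2 on 2 was incorrectly written as -1/2: the term sqrt(2)*exp(x)*sin(x + pi/4) was incorrectly written as sqrt(2)*exp(x)*sin(x + pi/4)/2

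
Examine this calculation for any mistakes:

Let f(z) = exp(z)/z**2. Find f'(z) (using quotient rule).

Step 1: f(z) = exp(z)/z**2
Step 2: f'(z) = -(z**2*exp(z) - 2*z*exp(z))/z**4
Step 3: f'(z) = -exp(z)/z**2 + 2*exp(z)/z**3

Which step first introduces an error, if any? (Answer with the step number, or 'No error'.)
Step 2

Step 2 is incorrect due to a sign flip.
The step shows: -(z**2*exp(z) - 2*z*exp(z))/z**4
The correct value should be: (z**2*exp(z) - 2*z*exp(z))/z**4

Explanation: The sign of the whole expression was flipped: the term (z**2*exp(z) - 2*z*exp(z))/z**4 was incorrectly written as -(z**2*exp(z) - 2*z*exp(z))/z**4
The later steps are derived from this incorrect expression, so the error originates in Step 2.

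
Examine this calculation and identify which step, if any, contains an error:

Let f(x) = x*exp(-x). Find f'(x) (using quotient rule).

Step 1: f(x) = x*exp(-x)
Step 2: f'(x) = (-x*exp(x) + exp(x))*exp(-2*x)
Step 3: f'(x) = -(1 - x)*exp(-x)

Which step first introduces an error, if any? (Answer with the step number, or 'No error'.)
Step 3

Step 3 is incorrect due to a sign flip.
The step shows: -(1 - x)*exp(-x)
The correct value should be: (1 - x)*exp(-x)

Explanation: The sign of the whole expression was flipped: the term (1 - x)*exp(-x) was incorrectly written as -(1 - x)*exp(-x)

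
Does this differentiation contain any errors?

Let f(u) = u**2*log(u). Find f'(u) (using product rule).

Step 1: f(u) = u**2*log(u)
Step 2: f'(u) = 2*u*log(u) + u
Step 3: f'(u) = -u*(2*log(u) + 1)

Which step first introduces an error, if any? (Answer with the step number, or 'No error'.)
Step 3

Step 3 is incorrect due to a sign flip.
The step shows: -u*(2*log(u) + 1)
The correct value should be: u*(2*log(u) + 1)

Explanation: The sign of the whole expression was flipped: the term u*(2*log(u) + 1) was incorrectly written as -u*(2*log(u) + 1)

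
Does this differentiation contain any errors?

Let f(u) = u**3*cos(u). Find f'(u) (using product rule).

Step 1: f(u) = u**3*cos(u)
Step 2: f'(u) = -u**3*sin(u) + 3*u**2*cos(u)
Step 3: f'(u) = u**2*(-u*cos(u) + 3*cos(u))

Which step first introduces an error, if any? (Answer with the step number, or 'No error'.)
Step 3

Step 3 is incorrect due to a wrong trig function.
The step shows: u**2*(-u*cos(u) + 3*cos(u))
The correct value should be: u**2*(-u*sin(u) + 3*cos(u))

Explanation: sin(u) was incorrectly written as cos(u): the term u**2*(-u*sin(u) + 3*cos(u)) was incorrectly written as u**2*(-u*cos(u) + 3*cos(u))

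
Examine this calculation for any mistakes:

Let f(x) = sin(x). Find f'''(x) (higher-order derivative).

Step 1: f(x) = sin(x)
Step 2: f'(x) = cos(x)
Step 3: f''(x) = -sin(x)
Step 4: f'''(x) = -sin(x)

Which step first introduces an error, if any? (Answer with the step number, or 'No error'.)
Step 4

Step 4 is incorrect due to a wrong trig function.
The step shows: -sin(x)
The correct value should be: -cos(x)

Explanation: cos(x) was incorrectly written as sin(x): the term -cos(x) was incorrectly written as -sin(x)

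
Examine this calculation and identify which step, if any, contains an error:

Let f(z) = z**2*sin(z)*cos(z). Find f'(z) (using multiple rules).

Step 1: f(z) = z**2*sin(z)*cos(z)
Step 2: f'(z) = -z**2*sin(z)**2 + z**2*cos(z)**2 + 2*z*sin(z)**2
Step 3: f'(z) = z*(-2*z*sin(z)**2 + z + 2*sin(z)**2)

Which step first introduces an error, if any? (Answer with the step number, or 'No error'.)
Step 2

Step 2 is incorrect due to a wrong trig function.
The step shows: -z**2*sin(z)**2 + z**2*cos(z)**2 + 2*z*sin(z)**2
The correct value should be: -z**2*sin(z)**2 + z**2*cos(z)**2 + 2*z*sin(z)*cos(z)

Explanation: cos(z) was incorrectly written as sin(z): the term 2*z*sin(z)*cos(z) was incorrectly written as 2*z*sin(z)**2
The later steps are derived from this incorrect expression, so the error originates in Step 2.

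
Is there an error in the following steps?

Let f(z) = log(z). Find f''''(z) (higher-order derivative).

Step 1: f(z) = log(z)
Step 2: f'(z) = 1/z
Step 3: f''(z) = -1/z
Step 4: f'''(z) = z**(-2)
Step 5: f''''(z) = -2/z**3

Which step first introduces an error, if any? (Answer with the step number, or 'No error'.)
Step 3

Step 3 is incorrect due to a wrong exponent.
The step shows: -1/z
The correct value should be: -1/z**2

Explanation: The exponent -2 on z was incorrectly written as -1: the term -1/z**2 was incorrectly written as -1/z
The later steps are derived from this incorrect expression, so the error originates in Step 3.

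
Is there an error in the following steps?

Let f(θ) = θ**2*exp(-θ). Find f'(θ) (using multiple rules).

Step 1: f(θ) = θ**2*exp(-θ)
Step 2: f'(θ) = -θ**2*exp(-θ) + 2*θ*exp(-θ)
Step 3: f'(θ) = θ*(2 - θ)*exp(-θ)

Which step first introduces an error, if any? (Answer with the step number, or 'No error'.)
No error

All steps in this derivation are correct.
The final answer f'(θ) = θ*(2 - θ)*exp(-θ) is valid.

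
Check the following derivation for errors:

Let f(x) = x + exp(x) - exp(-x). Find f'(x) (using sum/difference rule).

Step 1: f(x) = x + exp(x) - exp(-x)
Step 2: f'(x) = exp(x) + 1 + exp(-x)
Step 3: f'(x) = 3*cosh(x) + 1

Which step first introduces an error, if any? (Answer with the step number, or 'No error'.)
Step 3

Step 3 is incorrect due to a wrong coefficient.
The step shows: 3*cosh(x) + 1
The correct value should be: 2*cosh(x) + 1

Explanation: The coefficient 2 was incorrectly written as 3: the term 2*cosh(x) was incorrectly written as 3*cosh(x)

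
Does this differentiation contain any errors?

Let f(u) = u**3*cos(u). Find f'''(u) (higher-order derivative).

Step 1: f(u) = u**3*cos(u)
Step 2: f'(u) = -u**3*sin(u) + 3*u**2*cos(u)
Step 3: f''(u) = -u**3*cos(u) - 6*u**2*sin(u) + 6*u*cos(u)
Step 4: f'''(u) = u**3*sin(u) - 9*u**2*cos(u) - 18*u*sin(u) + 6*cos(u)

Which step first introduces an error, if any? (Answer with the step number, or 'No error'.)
No error

All steps in this derivation are correct.
The final answer f'''(u) = u**3*sin(u) - 9*u**2*cos(u) - 18*u*sin(u) + 6*cos(u) is valid.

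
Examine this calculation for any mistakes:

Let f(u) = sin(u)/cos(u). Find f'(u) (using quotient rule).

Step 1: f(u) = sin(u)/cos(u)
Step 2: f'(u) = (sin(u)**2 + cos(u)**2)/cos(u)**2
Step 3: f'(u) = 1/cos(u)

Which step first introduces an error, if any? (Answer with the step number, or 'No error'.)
Step 3

Step 3 is incorrect due to a wrong exponent.
The step shows: 1/cos(u)
The correct value should be: cos(u)**(-2)

Explanation: The exponent -2 on cos(u) was incorrectly written as -1: the term cos(u)**(-2) was incorrectly written as 1/cos(u)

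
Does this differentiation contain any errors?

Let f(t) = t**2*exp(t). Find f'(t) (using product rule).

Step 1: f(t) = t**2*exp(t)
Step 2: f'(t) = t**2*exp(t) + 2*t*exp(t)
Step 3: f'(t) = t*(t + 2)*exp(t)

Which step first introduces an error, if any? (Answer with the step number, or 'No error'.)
No error

All steps in this derivation are correct.
The final answer f'(t) = t*(t + 2)*exp(t) is valid.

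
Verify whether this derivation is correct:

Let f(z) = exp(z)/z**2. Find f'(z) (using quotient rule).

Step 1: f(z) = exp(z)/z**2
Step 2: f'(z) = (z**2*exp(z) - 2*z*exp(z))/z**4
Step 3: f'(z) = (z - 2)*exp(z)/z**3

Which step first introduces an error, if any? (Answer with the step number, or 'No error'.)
No error

All steps in this derivation are correct.
The final answer f'(z) = (z - 2)*exp(z)/z**3 is valid.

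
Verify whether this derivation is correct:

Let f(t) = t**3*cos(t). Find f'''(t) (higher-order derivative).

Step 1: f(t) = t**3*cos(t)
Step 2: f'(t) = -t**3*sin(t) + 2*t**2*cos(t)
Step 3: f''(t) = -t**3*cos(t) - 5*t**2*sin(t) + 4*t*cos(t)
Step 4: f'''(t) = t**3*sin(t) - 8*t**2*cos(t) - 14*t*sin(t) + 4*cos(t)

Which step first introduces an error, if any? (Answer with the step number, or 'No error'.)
Step 2

Step 2 is incorrect due to a wrong coefficient.
The step shows: -t**3*sin(t) + 2*t**2*cos(t)
The correct value should be: -t**3*sin(t) + 3*t**2*cos(t)

Explanation: The coefficient 3 was incorrectly written as 2: the term 3*t**2*cos(t) was incorrectly written as 2*t**2*cos(t)
The later steps are derived from this incorrect expression, so the error originates in Step 2.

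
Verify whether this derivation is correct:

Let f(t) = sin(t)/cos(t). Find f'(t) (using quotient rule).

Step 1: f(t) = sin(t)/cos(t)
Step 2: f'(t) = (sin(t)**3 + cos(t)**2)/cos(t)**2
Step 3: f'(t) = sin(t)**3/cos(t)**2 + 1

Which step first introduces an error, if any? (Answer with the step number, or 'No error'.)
Step 2

Step 2 is incorrect due to a wrong exponent.
The step shows: (sin(t)**3 + cos(t)**2)/cos(t)**2
The correct value should be: (sin(t)**2 + cos(t)**2)/cos(t)**2

Explanation: The exponent 2 on sin(t) was incorrectly written as 3: the term (sin(t)**2 + cos(t)**2)/cos(t)**2 was incorrectly written as (sin(t)**3 + cos(t)**2)/cos(t)**2
The later steps are derived from this incorrect expression, so the error originates in Step 2.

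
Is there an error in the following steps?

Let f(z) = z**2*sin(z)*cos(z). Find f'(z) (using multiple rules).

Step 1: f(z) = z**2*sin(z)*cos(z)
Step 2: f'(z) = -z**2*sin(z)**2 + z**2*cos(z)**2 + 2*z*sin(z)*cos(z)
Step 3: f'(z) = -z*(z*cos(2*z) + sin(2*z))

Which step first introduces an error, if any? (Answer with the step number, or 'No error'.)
Step 3

Step 3 is incorrect due to a sign flip.
The step shows: -z*(z*cos(2*z) + sin(2*z))
The correct value should be: z*(z*cos(2*z) + sin(2*z))

Explanation: The sign of the whole expression was flipped: the term z*(z*cos(2*z) + sin(2*z)) was incorrectly written as -z*(z*cos(2*z) + sin(2*z))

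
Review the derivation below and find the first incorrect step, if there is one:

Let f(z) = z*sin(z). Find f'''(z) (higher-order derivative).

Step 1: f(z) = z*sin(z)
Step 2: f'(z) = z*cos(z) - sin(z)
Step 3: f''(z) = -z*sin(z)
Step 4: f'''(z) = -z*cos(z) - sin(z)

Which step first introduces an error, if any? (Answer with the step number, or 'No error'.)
Step 2

Step 2 is incorrect due to a sign flip.
The step shows: z*cos(z) - sin(z)
The correct value should be: z*cos(z) + sin(z)

Explanation: The sign of one term was flipped: the term sin(z) was incorrectly written as -sin(z)
The later steps are derived from this incorrect expression, so the error originates in Step 2.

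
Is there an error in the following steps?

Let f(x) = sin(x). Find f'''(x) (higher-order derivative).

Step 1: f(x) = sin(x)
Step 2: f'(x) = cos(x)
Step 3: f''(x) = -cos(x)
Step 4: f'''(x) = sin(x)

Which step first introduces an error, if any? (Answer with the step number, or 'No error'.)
Step 3

Step 3 is incorrect due to a wrong trig function.
The step shows: -cos(x)
The correct value should be: -sin(x)

Explanation: sin(x) was incorrectly written as cos(x): the term -sin(x) was incorrectly written as -cos(x)
The later steps are derived from this incorrect expression, so the error originates in Step 3.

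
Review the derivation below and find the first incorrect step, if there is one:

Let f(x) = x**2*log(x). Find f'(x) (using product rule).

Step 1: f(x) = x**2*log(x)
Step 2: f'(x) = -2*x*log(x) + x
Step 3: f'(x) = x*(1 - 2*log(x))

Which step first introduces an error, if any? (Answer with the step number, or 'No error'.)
Step 2

Step 2 is incorrect due to a sign flip.
The step shows: -2*x*log(x) + x
The correct value should be: 2*x*log(x) + x

Explanation: The sign of one term was flipped: the term 2*x*log(x) was incorrectly written as -2*x*log(x)
The later steps are derived from this incorrect expression, so the error originates in Step 2.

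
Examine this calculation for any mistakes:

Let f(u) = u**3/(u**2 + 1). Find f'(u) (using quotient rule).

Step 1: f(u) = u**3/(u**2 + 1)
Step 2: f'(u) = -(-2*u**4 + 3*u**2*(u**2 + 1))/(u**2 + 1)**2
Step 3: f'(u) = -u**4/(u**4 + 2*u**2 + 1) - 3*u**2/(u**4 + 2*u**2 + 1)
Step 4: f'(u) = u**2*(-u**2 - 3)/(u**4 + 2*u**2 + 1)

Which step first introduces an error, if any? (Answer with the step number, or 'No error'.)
Step 2

Step 2 is incorrect due to a sign flip.
The step shows: -(-2*u**4 + 3*u**2*(u**2 + 1))/(u**2 + 1)**2
The correct value should be: (-2*u**4 + 3*u**2*(u**2 + 1))/(u**2 + 1)**2

Explanation: The sign of the whole expression was flipped: the term (-2*u**4 + 3*u**2*(u**2 + 1))/(u**2 + 1)**2 was incorrectly written as -(-2*u**4 + 3*u**2*(u**2 + 1))/(u**2 + 1)**2
The later steps are derived from this incorrect expression, so the error originates in Step 2.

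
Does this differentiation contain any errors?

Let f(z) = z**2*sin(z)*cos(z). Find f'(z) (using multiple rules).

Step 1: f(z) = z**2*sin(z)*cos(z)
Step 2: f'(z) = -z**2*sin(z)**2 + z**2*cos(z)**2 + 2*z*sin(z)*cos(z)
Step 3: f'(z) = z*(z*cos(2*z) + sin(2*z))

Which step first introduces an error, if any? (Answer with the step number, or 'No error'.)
No error

All steps in this derivation are correct.
The final answer f'(z) = z*(z*cos(2*z) + sin(2*z)) is valid.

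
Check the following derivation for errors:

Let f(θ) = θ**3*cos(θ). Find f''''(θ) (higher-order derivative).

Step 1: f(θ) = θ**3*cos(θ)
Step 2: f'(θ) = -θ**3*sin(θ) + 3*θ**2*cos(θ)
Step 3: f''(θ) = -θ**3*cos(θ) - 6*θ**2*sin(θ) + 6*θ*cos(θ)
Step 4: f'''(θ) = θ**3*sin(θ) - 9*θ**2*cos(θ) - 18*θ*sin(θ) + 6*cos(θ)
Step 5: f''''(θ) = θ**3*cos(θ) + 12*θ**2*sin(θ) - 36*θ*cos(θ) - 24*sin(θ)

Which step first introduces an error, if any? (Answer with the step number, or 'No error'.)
No error

All steps in this derivation are correct.
The final answer f''''(θ) = θ**3*cos(θ) + 12*θ**2*sin(θ) - 36*θ*cos(θ) - 24*sin(θ) is valid.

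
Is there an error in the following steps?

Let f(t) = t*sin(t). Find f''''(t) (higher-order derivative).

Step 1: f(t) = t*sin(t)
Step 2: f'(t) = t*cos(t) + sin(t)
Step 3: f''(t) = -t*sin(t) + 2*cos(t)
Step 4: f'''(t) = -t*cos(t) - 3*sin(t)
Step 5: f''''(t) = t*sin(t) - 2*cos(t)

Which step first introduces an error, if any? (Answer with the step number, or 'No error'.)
Step 5

Step 5 is incorrect due to a wrong coefficient.
The step shows: t*sin(t) - 2*cos(t)
The correct value should be: t*sin(t) - 4*cos(t)

Explanation: The coefficient -4 was incorrectly written as -2: the term -4*cos(t) was incorrectly written as -2*cos(t)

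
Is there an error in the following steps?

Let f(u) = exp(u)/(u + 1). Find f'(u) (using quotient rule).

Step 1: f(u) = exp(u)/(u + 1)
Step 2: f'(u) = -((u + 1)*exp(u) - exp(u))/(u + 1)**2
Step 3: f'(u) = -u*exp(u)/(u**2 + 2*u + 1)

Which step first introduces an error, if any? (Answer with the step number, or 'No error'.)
Step 2

Step 2 is incorrect due to a sign flip.
The step shows: -((u + 1)*exp(u) - exp(u))/(u + 1)**2
The correct value should be: ((u + 1)*exp(u) - exp(u))/(u + 1)**2

Explanation: The sign of the whole expression was flipped: the term ((u + 1)*exp(u) - exp(u))/(u + 1)**2 was incorrectly written as -((u + 1)*exp(u) - exp(u))/(u + 1)**2
The later steps are derived from this incorrect expression, so the error originates in Step 2.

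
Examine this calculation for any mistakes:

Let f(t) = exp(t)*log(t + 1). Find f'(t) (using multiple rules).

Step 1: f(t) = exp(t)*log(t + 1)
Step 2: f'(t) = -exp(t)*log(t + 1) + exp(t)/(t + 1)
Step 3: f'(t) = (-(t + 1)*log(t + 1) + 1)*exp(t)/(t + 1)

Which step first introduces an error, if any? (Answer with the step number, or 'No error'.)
Step 2

Step 2 is incorrect due to a sign flip.
The step shows: -exp(t)*log(t + 1) + exp(t)/(t + 1)
The correct value should be: exp(t)*log(t + 1) + exp(t)/(t + 1)

Explanation: The sign of one term was flipped: the term exp(t)*log(t + 1) was incorrectly written as -exp(t)*log(t + 1)
The later steps are derived from this incorrect expression, so the error originates in Step 2.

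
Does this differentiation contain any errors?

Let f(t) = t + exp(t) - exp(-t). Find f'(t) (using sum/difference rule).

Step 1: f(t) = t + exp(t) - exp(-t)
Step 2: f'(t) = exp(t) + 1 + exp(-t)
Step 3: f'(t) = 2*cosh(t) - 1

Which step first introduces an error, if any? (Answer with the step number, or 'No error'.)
Step 3

Step 3 is incorrect due to a sign flip.
The step shows: 2*cosh(t) - 1
The correct value should be: 2*cosh(t) + 1

Explanation: The sign of one term was flipped: the term 1 was incorrectly written as -1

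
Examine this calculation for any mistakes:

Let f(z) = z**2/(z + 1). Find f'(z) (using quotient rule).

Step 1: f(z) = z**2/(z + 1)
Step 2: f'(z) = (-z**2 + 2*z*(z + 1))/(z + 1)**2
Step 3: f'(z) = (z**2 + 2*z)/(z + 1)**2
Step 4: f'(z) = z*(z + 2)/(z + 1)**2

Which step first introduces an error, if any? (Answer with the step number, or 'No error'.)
No error

All steps in this derivation are correct.
The final answer f'(z) = z*(z + 2)/(z + 1)**2 is valid.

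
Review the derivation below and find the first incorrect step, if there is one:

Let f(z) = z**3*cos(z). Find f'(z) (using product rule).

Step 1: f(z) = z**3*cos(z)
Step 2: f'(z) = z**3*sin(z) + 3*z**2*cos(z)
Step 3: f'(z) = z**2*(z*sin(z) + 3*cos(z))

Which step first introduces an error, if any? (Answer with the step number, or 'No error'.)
Step 2

Step 2 is incorrect due to a sign flip.
The step shows: z**3*sin(z) + 3*z**2*cos(z)
The correct value should be: -z**3*sin(z) + 3*z**2*cos(z)

Explanation: The sign of one term was flipped: the term -z**3*sin(z) was incorrectly written as z**3*sin(z)
The later steps are derived from this incorrect expression, so the error originates in Step 2.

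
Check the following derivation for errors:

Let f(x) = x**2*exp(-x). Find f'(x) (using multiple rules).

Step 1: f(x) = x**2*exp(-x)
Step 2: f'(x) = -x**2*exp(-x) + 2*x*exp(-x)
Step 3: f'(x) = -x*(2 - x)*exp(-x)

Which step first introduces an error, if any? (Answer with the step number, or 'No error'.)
Step 3

Step 3 is incorrect due to a sign flip.
The step shows: -x*(2 - x)*exp(-x)
The correct value should be: x*(2 - x)*exp(-x)

Explanation: The sign of the whole expression was flipped: the term x*(2 - x)*exp(-x) was incorrectly written as -x*(2 - x)*exp(-x)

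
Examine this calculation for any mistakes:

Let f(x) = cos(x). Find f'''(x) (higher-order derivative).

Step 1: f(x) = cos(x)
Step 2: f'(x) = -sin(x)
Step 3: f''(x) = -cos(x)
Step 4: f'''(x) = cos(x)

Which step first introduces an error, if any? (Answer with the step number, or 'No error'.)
Step 4

Step 4 is incorrect due to a wrong trig function.
The step shows: cos(x)
The correct value should be: sin(x)

Explanation: sin(x) was incorrectly written as cos(x): the term sin(x) was incorrectly written as cos(x)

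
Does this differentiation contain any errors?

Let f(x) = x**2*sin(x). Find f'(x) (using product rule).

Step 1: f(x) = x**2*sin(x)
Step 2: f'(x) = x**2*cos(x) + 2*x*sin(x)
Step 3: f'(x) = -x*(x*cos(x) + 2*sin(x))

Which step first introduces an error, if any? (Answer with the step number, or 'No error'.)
Step 3

Step 3 is incorrect due to a sign flip.
The step shows: -x*(x*cos(x) + 2*sin(x))
The correct value should be: x*(x*cos(x) + 2*sin(x))

Explanation: The sign of the whole expression was flipped: the term x*(x*cos(x) + 2*sin(x)) was incorrectly written as -x*(x*cos(x) + 2*sin(x))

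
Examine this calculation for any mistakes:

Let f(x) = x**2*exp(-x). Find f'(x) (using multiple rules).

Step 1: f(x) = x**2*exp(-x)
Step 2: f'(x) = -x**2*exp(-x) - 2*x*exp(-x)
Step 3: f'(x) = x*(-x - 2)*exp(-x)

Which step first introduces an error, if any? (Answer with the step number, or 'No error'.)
Step 2

Step 2 is incorrect due to a sign flip.
The step shows: -x**2*exp(-x) - 2*x*exp(-x)
The correct value should be: -x**2*exp(-x) + 2*x*exp(-x)

Explanation: The sign of one term was flipped: the term 2*x*exp(-x) was incorrectly written as -2*x*exp(-x)
The later steps are derived from this incorrect expression, so the error originates in Step 2.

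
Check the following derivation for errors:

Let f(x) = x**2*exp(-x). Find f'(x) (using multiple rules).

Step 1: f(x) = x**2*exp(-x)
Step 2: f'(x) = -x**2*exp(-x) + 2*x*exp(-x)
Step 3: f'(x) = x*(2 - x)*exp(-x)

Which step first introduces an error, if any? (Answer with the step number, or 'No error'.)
No error

All steps in this derivation are correct.
The final answer f'(x) = x*(2 - x)*exp(-x) is valid.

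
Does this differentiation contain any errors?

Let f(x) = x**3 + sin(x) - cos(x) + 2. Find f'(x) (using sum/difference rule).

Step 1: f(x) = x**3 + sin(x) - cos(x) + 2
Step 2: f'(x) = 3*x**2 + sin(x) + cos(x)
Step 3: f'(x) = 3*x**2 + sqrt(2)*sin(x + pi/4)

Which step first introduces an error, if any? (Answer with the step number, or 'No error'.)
No error

All steps in this derivation are correct.
The final answer f'(x) = 3*x**2 + sqrt(2)*sin(x + pi/4) is valid.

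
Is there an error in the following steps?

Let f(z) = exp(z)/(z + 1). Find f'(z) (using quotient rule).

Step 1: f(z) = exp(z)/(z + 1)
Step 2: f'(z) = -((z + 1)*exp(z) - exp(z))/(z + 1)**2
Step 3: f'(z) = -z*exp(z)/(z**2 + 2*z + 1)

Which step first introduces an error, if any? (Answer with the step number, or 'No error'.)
Step 2

Step 2 is incorrect due to a sign flip.
The step shows: -((z + 1)*exp(z) - exp(z))/(z + 1)**2
The correct value should be: ((z + 1)*exp(z) - exp(z))/(z + 1)**2

Explanation: The sign of the whole expression was flipped: the term ((z + 1)*exp(z) - exp(z))/(z + 1)**2 was incorrectly written as -((z + 1)*exp(z) - exp(z))/(z + 1)**2
The later steps are derived from this incorrect expression, so the error originates in Step 2.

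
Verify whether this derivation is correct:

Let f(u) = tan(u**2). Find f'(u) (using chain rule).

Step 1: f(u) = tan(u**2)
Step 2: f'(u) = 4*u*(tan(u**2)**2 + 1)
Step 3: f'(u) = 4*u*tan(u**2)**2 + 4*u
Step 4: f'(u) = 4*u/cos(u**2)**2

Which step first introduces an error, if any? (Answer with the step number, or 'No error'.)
Step 2

Step 2 is incorrect due to a wrong coefficient.
The step shows: 4*u*(tan(u**2)**2 + 1)
The correct value should be: 2*u*(tan(u**2)**2 + 1)

Explanation: The coefficient 2 was incorrectly written as 4: the term 2*u*(tan(u**2)**2 + 1) was incorrectly written as 4*u*(tan(u**2)**2 + 1)
The later steps are derived from this incorrect expression, so the error originates in Step 2.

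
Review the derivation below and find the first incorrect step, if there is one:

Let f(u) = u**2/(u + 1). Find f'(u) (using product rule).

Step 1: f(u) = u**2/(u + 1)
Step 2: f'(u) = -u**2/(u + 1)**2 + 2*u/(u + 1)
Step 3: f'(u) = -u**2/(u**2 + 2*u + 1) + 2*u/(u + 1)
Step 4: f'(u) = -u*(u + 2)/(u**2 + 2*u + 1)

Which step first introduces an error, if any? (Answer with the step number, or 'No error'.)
Step 4

Step 4 is incorrect due to a sign flip.
The step shows: -u*(u + 2)/(u**2 + 2*u + 1)
The correct value should be: u*(u + 2)/(u**2 + 2*u + 1)

Explanation: The sign of the whole expression was flipped: the term u*(u + 2)/(u**2 + 2*u + 1) was incorrectly written as -u*(u + 2)/(u**2 + 2*u + 1)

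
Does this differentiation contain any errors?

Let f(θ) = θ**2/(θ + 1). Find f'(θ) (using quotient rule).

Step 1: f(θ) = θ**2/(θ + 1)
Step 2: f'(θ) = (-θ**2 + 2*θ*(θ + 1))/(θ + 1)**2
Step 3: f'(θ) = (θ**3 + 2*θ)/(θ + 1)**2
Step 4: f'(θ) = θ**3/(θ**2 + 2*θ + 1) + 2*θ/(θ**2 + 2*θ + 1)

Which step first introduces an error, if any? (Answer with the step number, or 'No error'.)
Step 3

Step 3 is incorrect due to a wrong exponent.
The step shows: (θ**3 + 2*θ)/(θ + 1)**2
The correct value should be: (θ**2 + 2*θ)/(θ + 1)**2

Explanation: The exponent 2 on θ was incorrectly written as 3: the term (θ**2 + 2*θ)/(θ + 1)**2 was incorrectly written as (θ**3 + 2*θ)/(θ + 1)**2
The later steps are derived from this incorrect expression, so the error originates in Step 3.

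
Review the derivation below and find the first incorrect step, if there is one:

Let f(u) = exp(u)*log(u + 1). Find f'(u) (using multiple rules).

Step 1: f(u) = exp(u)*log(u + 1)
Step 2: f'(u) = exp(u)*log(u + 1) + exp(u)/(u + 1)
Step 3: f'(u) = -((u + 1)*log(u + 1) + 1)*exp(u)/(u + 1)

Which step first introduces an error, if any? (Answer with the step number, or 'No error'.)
Step 3

Step 3 is incorrect due to a sign flip.
The step shows: -((u + 1)*log(u + 1) + 1)*exp(u)/(u + 1)
The correct value should be: ((u + 1)*log(u + 1) + 1)*exp(u)/(u + 1)

Explanation: The sign of the whole expression was flipped: the term ((u + 1)*log(u + 1) + 1)*exp(u)/(u + 1) was incorrectly written as -((u + 1)*log(u + 1) + 1)*exp(u)/(u + 1)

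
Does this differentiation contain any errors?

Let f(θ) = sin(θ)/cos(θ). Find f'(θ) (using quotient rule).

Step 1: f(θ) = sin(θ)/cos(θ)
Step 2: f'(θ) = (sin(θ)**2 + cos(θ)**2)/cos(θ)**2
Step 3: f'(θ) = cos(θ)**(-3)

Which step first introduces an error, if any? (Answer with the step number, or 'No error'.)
Step 3

Step 3 is incorrect due to a wrong exponent.
The step shows: cos(θ)**(-3)
The correct value should be: cos(θ)**(-2)

Explanation: The exponent -2 on cos(θ) was incorrectly written as -3: the term cos(θ)**(-2) was incorrectly written as cos(θ)**(-3)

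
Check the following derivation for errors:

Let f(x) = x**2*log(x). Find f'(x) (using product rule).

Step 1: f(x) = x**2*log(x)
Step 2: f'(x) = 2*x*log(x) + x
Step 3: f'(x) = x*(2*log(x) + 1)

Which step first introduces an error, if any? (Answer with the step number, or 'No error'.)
No error

All steps in this derivation are correct.
The final answer f'(x) = x*(2*log(x) + 1) is valid.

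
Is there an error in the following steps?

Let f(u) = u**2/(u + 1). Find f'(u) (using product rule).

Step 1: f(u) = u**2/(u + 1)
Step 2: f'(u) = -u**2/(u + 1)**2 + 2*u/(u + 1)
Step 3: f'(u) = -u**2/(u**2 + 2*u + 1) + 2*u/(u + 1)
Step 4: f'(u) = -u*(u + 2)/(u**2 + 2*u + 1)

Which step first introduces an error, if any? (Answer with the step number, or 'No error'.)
Step 4

Step 4 is incorrect due to a sign flip.
The step shows: -u*(u + 2)/(u**2 + 2*u + 1)
The correct value should be: u*(u + 2)/(u**2 + 2*u + 1)

Explanation: The sign of the whole expression was flipped: the term u*(u + 2)/(u**2 + 2*u + 1) was incorrectly written as -u*(u + 2)/(u**2 + 2*u + 1)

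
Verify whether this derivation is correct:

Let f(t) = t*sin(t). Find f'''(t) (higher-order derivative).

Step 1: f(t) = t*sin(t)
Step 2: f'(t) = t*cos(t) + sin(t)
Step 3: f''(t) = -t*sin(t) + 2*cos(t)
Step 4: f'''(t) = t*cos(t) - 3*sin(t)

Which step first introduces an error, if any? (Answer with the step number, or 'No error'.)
Step 4

Step 4 is incorrect due to a sign flip.
The step shows: t*cos(t) - 3*sin(t)
The correct value should be: -t*cos(t) - 3*sin(t)

Explanation: The sign of one term was flipped: the term -t*cos(t) was incorrectly written as t*cos(t)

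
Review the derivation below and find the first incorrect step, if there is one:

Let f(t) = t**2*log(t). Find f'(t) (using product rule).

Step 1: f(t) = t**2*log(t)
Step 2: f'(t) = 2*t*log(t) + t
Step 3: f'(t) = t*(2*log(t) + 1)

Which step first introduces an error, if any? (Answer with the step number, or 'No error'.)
No error

All steps in this derivation are correct.
The final answer f'(t) = t*(2*log(t) + 1) is valid.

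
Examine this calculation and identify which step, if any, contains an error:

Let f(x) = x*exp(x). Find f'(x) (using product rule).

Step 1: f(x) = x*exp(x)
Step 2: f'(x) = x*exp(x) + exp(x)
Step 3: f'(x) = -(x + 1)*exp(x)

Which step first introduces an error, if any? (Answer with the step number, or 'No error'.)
Step 3

Step 3 is incorrect due to a sign flip.
The step shows: -(x + 1)*exp(x)
The correct value should be: (x + 1)*exp(x)

Explanation: The sign of the whole expression was flipped: the term (x + 1)*exp(x) was incorrectly written as -(x + 1)*exp(x)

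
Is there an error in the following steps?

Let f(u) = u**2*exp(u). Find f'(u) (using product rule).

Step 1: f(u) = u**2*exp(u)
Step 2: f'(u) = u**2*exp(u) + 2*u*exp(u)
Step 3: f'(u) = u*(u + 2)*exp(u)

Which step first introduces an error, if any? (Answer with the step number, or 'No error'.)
No error

All steps in this derivation are correct.
The final answer f'(u) = u*(u + 2)*exp(u) is valid.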